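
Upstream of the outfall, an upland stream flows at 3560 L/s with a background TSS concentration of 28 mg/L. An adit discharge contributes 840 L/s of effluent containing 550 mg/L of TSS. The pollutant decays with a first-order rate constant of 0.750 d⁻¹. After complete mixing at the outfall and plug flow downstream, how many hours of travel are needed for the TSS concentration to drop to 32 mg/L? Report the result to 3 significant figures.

Mixed concentration C = ΣQC/ΣQ = (3560·28.00 + 840.0·550.0) / 4400 = 561700/4400 = 127.7 mg/L.
127.7·exp(−k·t) = 32 → t = ln(127.7/32)/k = 159400 s = 44.27 h.

44.3 h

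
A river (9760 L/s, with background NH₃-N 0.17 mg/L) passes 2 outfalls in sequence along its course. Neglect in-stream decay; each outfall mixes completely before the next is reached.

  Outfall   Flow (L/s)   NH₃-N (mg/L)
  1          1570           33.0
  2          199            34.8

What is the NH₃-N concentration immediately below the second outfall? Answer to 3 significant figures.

5.24 mg/L

Outfall 1: combined Q = 11330 L/s; C = (9760·0.1700 + 1570·33.00)/11330 = 4.719 mg/L.
Outfall 2: combined Q = 11530 L/s; C = (11330·4.719 + 199.0·34.80)/11530 = 5.238 mg/L.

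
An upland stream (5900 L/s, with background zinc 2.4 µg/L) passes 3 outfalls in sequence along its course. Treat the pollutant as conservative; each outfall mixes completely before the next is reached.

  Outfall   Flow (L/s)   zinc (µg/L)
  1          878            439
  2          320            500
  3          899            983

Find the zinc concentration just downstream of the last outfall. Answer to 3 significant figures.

180 µg/L

Below outfall 1: Q → 6778 L/s, C = (5900·2.400 + 878.0·439.0)/6778 = 58.96 µg/L.
Below outfall 2: Q → 7098 L/s, C = (6778·58.96 + 320.0·500.0)/7098 = 78.84 µg/L.
Below outfall 3: Q → 7997 L/s, C = (7098·78.84 + 899.0·983.0)/7997 = 180.5 µg/L.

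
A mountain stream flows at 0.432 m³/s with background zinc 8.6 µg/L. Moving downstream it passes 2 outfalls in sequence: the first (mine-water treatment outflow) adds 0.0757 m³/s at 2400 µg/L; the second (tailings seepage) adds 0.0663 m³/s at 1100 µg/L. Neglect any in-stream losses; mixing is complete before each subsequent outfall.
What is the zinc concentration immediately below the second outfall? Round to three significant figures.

Outfall 1: combined Q = 0.5077 m³/s; C = (0.4320·8.600 + 0.07570·2400)/0.5077 = 365.2 µg/L.
Outfall 2: combined Q = 0.5740 m³/s; C = (0.5077·365.2 + 0.06630·1100)/0.5740 = 450.0 µg/L.

450 µg/L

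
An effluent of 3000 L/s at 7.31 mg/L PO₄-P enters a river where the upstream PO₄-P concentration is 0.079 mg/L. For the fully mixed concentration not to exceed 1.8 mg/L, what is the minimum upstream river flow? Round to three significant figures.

9600 L/s

Set C_mix = 1.8: (Q·0.07900 + 3000·7.310) / (Q + 3000) = 1.8
→ Q = 3000·(7.310 − 1.8)/(1.8 − 0.07900) = 9605 L/s.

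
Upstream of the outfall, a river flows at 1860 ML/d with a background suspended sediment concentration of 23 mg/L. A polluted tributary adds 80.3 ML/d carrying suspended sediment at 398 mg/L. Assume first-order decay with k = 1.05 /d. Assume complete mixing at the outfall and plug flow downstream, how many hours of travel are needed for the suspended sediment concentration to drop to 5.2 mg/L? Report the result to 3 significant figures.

Conservation of mass: C = (1860·23.00 + 80.30·398.0) / 1940 = 74740/1940 = 38.52 mg/L.
38.52·exp(−k·t) = 5.2 → t = ln(38.52/5.2)/k = 164800 s = 45.77 h.

45.8 h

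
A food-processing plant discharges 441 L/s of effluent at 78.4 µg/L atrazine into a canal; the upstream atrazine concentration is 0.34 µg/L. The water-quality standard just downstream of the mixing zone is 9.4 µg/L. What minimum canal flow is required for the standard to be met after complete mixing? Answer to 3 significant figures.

Set C_mix = 9.4: (Q·0.3400 + 441.0·78.40) / (Q + 441.0) = 9.4
→ Q = 441.0·(78.40 − 9.4)/(9.4 − 0.3400) = 3359 L/s.

3360 L/s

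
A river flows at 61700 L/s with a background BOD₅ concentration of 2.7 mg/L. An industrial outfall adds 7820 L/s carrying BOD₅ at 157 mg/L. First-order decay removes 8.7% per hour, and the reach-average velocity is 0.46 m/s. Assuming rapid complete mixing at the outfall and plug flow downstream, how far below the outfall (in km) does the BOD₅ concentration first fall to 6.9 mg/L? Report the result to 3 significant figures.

After mixing, C = (61700·2.700 + 7820·157.0) / 69520 = 1394000/69520 = 20.06 mg/L.
8.7%/h lost → k = −ln(1 − 0.087) = 0.09102 h⁻¹.
Set 20.06·exp(−k·t) = 6.9 → t = ln(20.06/6.9)/k = 42200 s = 11.72 h.
Distance = v·t = 0.46·42200 = 19410 m = 19.41 km.

19.4 km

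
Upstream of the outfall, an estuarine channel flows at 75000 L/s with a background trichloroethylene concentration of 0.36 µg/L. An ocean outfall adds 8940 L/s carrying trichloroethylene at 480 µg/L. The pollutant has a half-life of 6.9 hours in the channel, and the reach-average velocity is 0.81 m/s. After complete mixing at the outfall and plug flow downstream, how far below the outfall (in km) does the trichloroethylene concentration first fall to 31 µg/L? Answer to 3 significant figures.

14.7 km

Mixed concentration C = ΣQC/ΣQ = (75000·0.3600 + 8940·480.0) / 83940 = 4318000/83940 = 51.44 µg/L.
Half-life 6.9 h → k = ln 2 / 6.9 = 0.1005 h⁻¹ = 2.411 d⁻¹.
Set 51.44·exp(−k·t) = 31 → t = ln(51.44/31)/k = 18150 s = 5.042 h.
Distance = v·t = 0.81·18150 = 14700 m = 14.70 km.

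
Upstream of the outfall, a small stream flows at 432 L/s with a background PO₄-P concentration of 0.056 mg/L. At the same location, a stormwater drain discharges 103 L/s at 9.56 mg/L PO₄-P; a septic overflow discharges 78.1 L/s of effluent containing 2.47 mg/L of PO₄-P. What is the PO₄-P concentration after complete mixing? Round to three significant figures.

1.96 mg/L

Mass balance: C = (432.0·0.05600 + 103.0·9.560 + 78.10·2.470) / 613.1 = 1202/613.1 = 1.960 mg/L.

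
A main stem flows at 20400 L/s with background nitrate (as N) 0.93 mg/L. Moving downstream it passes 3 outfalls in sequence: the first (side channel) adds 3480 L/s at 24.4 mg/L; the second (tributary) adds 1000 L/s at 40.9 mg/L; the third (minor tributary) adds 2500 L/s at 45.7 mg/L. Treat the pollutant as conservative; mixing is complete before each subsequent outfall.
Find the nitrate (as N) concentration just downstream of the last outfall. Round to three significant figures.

Below outfall 1: Q → 23880 L/s, C = (20400·0.9300 + 3480·24.40)/23880 = 4.350 mg/L.
Below outfall 2: Q → 24880 L/s, C = (23880·4.350 + 1000·40.90)/24880 = 5.819 mg/L.
Below outfall 3: Q → 27380 L/s, C = (24880·5.819 + 2500·45.70)/27380 = 9.461 mg/L.

9.46 mg/L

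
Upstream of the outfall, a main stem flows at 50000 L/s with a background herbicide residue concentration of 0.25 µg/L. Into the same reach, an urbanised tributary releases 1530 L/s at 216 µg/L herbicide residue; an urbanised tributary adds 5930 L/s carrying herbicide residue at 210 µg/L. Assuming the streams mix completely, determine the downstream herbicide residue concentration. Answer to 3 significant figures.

27.6 µg/L

After mixing, C = (50000·0.2500 + 1530·216.0 + 5930·210.0) / 57460 = 1588000/57460 = 27.64 µg/L.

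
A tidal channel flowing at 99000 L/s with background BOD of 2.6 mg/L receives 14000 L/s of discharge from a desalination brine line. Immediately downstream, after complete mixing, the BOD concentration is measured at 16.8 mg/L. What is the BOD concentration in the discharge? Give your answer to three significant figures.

Mass balance: 99000·2.600 + 14000·Cₑ = 113000·16.80
→ Cₑ = (113000·16.80 − 99000·2.600) / 14000 = 117.2 mg/L.

117 mg/L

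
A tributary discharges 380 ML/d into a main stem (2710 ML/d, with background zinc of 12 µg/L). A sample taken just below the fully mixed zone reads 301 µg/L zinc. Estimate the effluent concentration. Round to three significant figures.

Mass balance: 2710·12.00 + 380.0·Cₑ = 3090·301.0
→ Cₑ = (3090·301.0 − 2710·12.00) / 380.0 = 2362 µg/L.

2360 µg/L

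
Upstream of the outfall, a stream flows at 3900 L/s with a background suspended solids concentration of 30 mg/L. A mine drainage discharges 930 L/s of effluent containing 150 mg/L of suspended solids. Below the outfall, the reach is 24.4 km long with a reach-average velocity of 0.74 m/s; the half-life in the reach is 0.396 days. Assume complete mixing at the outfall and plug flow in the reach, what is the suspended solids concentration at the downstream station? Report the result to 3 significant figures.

Conservation of mass: C = (3900·30.00 + 930.0·150.0) / 4830 = 256500/4830 = 53.11 mg/L.
Travel time t = 24.4·1000 / 0.74 = 32970 s = 9.159 h.
Half-life 0.396 d → k = ln 2 / 0.396 = 1.750 d⁻¹.
Applying C = C₀e^(−kt): 53.11 × 0.5127 = 27.23 mg/L.

27.2 mg/L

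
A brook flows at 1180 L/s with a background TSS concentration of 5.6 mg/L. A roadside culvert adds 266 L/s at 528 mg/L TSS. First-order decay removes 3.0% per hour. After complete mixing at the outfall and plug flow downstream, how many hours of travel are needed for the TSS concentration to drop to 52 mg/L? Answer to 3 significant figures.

Mixed concentration C = ΣQC/ΣQ = (1180·5.600 + 266.0·528.0) / 1446 = 147100/1446 = 101.7 mg/L.
3.0%/h lost → k = −ln(1 − 0.03) = 0.03046 h⁻¹.
101.7·exp(−k·t) = 52 → t = ln(101.7/52)/k = 79280 s = 22.02 h.

22.0 h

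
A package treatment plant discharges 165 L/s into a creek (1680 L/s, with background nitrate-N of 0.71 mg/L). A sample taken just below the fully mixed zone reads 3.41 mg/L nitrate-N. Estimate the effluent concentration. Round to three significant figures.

Mass balance: 1680·0.7100 + 165.0·Cₑ = 1845·3.410
→ Cₑ = (1845·3.410 − 1680·0.7100) / 165.0 = 30.90 mg/L.

30.9 mg/L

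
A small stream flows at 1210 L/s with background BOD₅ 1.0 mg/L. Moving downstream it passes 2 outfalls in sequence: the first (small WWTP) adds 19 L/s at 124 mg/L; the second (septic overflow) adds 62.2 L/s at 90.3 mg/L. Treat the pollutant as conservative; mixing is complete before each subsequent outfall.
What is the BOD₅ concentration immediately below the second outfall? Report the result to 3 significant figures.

7.11 mg/L

Below outfall 1: Q → 1229 L/s, C = (1210·1.000 + 19.00·124.0)/1229 = 2.902 mg/L.
Below outfall 2: Q → 1291 L/s, C = (1229·2.902 + 62.20·90.30)/1291 = 7.112 mg/L.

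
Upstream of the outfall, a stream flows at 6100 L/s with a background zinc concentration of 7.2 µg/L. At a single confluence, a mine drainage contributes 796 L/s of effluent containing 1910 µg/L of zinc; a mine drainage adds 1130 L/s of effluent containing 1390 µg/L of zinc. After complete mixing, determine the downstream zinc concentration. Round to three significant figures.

391 µg/L

After mixing, C = (6100·7.200 + 796.0·1910 + 1130·1390) / 8026 = 3135000/8026 = 390.6 µg/L.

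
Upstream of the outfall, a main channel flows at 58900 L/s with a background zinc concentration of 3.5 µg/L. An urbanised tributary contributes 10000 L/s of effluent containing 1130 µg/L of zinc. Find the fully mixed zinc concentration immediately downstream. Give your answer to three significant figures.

167 µg/L

Mass balance: C = (58900·3.500 + 10000·1130) / 68900 = 11510000/68900 = 167.0 µg/L.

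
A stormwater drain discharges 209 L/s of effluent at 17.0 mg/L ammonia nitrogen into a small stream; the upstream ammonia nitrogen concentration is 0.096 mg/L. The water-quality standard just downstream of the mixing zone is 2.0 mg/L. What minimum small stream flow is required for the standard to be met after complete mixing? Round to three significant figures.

Set C_mix = 2.0: (Q·0.09600 + 209.0·17.00) / (Q + 209.0) = 2.0
→ Q = 209.0·(17.00 − 2.0)/(2.0 − 0.09600) = 1647 L/s.

1650 L/s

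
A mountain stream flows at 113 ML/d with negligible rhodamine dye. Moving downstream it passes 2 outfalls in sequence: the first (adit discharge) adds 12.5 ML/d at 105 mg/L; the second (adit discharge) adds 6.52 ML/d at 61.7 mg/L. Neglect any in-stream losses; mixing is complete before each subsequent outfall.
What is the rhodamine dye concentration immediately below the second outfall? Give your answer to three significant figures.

13.0 mg/L

Below outfall 1: Q → 125.5 ML/d, C = (113.0·0 + 12.50·105.0)/125.5 = 10.46 mg/L.
Below outfall 2: Q → 132.0 ML/d, C = (125.5·10.46 + 6.520·61.70)/132.0 = 12.99 mg/L.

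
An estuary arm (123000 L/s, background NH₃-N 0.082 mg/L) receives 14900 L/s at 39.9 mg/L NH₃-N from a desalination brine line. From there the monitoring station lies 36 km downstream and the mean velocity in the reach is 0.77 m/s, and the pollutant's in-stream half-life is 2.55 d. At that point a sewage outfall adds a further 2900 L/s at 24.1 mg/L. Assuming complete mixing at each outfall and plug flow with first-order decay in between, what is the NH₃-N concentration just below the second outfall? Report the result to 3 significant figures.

Mass balance: C = (123000·0.08200 + 14900·39.90) / 137900 = 604600/137900 = 4.384 mg/L; combined flow 137900 L/s.
Travel time t = 36·1000 / 0.77 = 46750 s = 12.99 h.
Half-life 2.55 d → k = ln 2 / 2.55 = 0.2718 d⁻¹.
After decay, C = 4.384 × e^(−kt) = 4.384 × 0.8632 = 3.785 mg/L.
Second outfall: C = (137900·3.785 + 2900·24.10)/140800 = 4.203 mg/L.

4.20 mg/L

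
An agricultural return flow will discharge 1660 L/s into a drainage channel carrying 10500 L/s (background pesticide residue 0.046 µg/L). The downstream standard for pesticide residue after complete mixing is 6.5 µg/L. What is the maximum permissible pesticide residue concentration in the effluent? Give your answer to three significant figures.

47.3 µg/L

At the limit, (Qr·Cr + Qe·Cₑ)/(Qr + Qe) = 6.5:
Cₑ = (12160·6.5 − 10500·0.04600) / 1660 = 47.32 µg/L.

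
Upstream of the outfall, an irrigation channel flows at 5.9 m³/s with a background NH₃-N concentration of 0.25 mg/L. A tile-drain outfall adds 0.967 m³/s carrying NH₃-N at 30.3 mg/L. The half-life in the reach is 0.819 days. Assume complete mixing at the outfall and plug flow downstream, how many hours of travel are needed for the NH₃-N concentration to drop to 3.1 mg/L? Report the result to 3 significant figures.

10.5 h

Flow-weighted average: C = (5.900·0.2500 + 0.9670·30.30) / 6.867 = 30.78/6.867 = 4.482 mg/L.
Half-life 0.819 d → k = ln 2 / 0.819 = 0.8463 d⁻¹.
4.482·exp(−k·t) = 3.1 → t = ln(4.482/3.1)/k = 37630 s = 10.45 h.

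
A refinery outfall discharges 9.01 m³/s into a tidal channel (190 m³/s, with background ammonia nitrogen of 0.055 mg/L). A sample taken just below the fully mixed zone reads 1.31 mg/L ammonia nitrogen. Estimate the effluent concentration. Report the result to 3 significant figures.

Mass balance: 190.0·0.05500 + 9.010·Cₑ = 199.0·1.310
→ Cₑ = (199.0·1.310 − 190.0·0.05500) / 9.010 = 27.78 mg/L.

27.8 mg/L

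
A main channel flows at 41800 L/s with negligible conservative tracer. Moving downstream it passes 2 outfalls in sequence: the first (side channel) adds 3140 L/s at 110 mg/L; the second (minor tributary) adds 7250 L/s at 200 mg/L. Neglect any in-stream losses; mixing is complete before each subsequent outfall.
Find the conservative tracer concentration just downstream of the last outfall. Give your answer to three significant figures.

Outfall 1: combined Q = 44940 L/s; C = (41800·0 + 3140·110.0)/44940 = 7.686 mg/L.
Outfall 2: combined Q = 52190 L/s; C = (44940·7.686 + 7250·200.0)/52190 = 34.40 mg/L.

34.4 mg/L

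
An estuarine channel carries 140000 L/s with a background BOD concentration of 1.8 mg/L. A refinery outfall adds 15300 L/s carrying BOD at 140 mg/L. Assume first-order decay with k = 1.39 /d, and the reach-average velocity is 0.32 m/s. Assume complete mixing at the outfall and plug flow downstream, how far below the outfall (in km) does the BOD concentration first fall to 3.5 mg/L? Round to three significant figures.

29.5 km

After mixing, C = (140000·1.800 + 15300·140.0) / 155300 = 2394000/155300 = 15.42 mg/L.
Set 15.42·exp(−k·t) = 3.5 → t = ln(15.42/3.5)/k = 92160 s = 25.60 h.
Distance = v·t = 0.32·92160 = 29490 m = 29.49 km.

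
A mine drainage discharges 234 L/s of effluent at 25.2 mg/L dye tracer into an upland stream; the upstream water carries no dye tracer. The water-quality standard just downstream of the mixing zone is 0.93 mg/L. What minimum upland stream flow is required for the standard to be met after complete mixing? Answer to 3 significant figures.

6110 L/s

Set C_mix = 0.93: (Q·0 + 234.0·25.20) / (Q + 234.0) = 0.93
→ Q = 234.0·(25.20 − 0.93)/(0.93 − 0) = 6107 L/s.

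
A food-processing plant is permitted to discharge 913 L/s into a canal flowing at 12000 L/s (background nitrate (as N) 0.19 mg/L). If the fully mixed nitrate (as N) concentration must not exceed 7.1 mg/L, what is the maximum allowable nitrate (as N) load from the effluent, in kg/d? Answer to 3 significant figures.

7720 kg/d

Mass balance at the limit: 12000·0.1900 + 913.0·Cₑ = 12910·7.1 → Cₑ = 97.92 mg/L.
913.0 L/s = 0.9130 m³/s. Load = 0.9130 m³/s × 97.92 g/m³ × 86 400 s/d = 7724 kg/d.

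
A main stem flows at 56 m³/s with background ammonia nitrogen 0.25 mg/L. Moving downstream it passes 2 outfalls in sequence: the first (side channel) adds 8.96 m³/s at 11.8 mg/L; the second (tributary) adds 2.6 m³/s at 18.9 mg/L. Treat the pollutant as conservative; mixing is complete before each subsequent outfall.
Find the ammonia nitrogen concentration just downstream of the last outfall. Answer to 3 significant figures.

2.50 mg/L

After outfall 1: Q = 56.00 + 8.960 = 64.96 m³/s; C = (56.00·0.2500 + 8.960·11.80)/64.96 = 1.843 mg/L.
After outfall 2: Q = 64.96 + 2.600 = 67.56 m³/s; C = (64.96·1.843 + 2.600·18.90)/67.56 = 2.500 mg/L.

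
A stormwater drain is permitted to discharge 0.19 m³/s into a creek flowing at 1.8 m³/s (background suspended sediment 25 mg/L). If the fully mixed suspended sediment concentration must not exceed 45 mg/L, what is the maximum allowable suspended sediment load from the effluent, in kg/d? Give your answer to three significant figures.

Mass balance at the limit: 1.800·25.00 + 0.1900·Cₑ = 1.990·45 → Cₑ = 234.5 mg/L.
Load = 0.1900 m³/s × 234.5 g/m³ × 86 400 s/d = 3849 kg/d.

3850 kg/d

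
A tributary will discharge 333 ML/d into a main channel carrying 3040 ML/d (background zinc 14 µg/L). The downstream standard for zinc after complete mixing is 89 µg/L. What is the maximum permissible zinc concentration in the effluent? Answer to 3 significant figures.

At the limit, (Qr·Cr + Qe·Cₑ)/(Qr + Qe) = 89:
Cₑ = (3373·89 − 3040·14.00) / 333.0 = 773.7 µg/L.

774 µg/L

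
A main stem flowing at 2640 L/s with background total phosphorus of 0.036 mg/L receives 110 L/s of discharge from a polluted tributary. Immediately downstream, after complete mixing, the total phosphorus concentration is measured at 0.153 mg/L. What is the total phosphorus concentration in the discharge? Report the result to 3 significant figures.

Mass balance: 2640·0.03600 + 110.0·Cₑ = 2750·0.1530
→ Cₑ = (2750·0.1530 − 2640·0.03600) / 110.0 = 2.961 mg/L.

2.96 mg/L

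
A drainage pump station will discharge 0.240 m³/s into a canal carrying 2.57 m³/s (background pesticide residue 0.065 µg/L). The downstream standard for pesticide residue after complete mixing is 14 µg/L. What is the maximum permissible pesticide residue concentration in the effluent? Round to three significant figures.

163 µg/L

At the limit, (Qr·Cr + Qe·Cₑ)/(Qr + Qe) = 14:
Cₑ = (2.810·14 − 2.570·0.06500) / 0.2400 = 163.2 µg/L.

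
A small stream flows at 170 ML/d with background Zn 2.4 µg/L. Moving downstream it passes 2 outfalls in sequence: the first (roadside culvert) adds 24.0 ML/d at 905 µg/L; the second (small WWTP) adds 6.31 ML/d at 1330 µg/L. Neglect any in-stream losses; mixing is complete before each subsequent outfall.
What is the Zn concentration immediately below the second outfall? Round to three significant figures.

152 µg/L

Below outfall 1: Q → 194.0 ML/d, C = (170.0·2.400 + 24.00·905.0)/194.0 = 114.1 µg/L.
Below outfall 2: Q → 200.3 ML/d, C = (194.0·114.1 + 6.310·1330)/200.3 = 152.4 µg/L.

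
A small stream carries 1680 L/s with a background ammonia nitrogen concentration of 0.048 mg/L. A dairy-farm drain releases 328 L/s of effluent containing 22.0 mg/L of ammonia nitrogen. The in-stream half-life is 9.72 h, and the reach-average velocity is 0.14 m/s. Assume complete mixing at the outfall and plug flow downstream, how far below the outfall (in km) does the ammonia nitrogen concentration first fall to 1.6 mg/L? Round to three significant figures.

5.80 km

After mixing, C = (1680·0.04800 + 328.0·22.00) / 2008 = 7297/2008 = 3.634 mg/L.
Half-life 9.72 h → k = ln 2 / 9.72 = 0.07131 h⁻¹ = 1.711 d⁻¹.
Set 3.634·exp(−k·t) = 1.6 → t = ln(3.634/1.6)/k = 41410 s = 11.50 h.
Distance = v·t = 0.14·41410 = 5797 m = 5.797 km.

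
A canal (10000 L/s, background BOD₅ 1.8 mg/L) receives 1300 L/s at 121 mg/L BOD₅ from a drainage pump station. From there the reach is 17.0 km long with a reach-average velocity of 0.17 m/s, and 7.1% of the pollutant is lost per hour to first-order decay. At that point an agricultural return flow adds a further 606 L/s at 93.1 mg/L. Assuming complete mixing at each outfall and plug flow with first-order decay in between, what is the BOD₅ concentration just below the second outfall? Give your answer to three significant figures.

6.64 mg/L

Mass balance: C = (10000·1.800 + 1300·121.0) / 11300 = 175300/11300 = 15.51 mg/L; combined flow 11300 L/s.
Travel time t = 17.0·1000 / 0.17 = 100000 s = 27.78 h.
7.1%/h lost → k = −ln(1 − 0.071) = 0.07365 h⁻¹.
Decay over the reach: 15.51·exp(−kt) = 15.51·0.1293 = 2.006 mg/L.
Second outfall: C = (11300·2.006 + 606.0·93.10)/11910 = 6.642 mg/L.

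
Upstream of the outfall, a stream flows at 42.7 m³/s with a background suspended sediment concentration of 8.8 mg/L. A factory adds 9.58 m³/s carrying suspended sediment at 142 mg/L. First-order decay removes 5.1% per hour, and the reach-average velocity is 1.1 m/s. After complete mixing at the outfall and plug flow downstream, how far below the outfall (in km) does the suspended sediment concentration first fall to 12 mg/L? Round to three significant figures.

77.0 km

Conservation of mass: C = (42.70·8.800 + 9.580·142.0) / 52.28 = 1736/52.28 = 33.21 mg/L.
5.1%/h lost → k = −ln(1 − 0.051) = 0.05235 h⁻¹.
Set 33.21·exp(−k·t) = 12 → t = ln(33.21/12)/k = 70000 s = 19.45 h.
Distance = v·t = 1.1·70000 = 77000 m = 77.00 km.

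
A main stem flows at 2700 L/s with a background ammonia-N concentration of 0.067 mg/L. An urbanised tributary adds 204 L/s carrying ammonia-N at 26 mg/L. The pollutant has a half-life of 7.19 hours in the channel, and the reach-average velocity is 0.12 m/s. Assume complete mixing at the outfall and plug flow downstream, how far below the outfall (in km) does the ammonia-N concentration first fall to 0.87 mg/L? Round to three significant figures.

3.47 km

Conservation of mass: C = (2700·0.06700 + 204.0·26.00) / 2904 = 5485/2904 = 1.889 mg/L.
Half-life 7.19 h → k = ln 2 / 7.19 = 0.09640 h⁻¹ = 2.314 d⁻¹.
Set 1.889·exp(−k·t) = 0.87 → t = ln(1.889/0.87)/k = 28950 s = 8.041 h.
Distance = v·t = 0.12·28950 = 3474 m = 3.474 km.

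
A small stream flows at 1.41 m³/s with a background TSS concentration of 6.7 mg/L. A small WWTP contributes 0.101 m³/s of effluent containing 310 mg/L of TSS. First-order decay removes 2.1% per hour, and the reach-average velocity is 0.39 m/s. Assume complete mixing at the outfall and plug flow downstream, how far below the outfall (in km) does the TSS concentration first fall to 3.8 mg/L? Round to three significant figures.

130 km

Mixed concentration C = ΣQC/ΣQ = (1.410·6.700 + 0.1010·310.0) / 1.511 = 40.76/1.511 = 26.97 mg/L.
2.1%/h lost → k = −ln(1 − 0.021) = 0.02122 h⁻¹.
Set 26.97·exp(−k·t) = 3.8 → t = ln(26.97/3.8)/k = 332400 s = 92.34 h.
Distance = v·t = 0.39·332400 = 129600 m = 129.6 km.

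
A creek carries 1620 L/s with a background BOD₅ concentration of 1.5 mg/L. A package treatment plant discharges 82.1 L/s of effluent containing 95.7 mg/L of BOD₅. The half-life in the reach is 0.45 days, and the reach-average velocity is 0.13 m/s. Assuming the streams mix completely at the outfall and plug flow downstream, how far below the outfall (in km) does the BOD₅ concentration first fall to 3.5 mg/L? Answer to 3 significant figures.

Flow-weighted average: C = (1620·1.500 + 82.10·95.70) / 1702 = 10290/1702 = 6.044 mg/L.
Half-life 0.45 d → k = ln 2 / 0.45 = 1.540 d⁻¹.
Set 6.044·exp(−k·t) = 3.5 → t = ln(6.044/3.5)/k = 30640 s = 8.511 h.
Distance = v·t = 0.13·30640 = 3983 m = 3.983 km.

3.98 km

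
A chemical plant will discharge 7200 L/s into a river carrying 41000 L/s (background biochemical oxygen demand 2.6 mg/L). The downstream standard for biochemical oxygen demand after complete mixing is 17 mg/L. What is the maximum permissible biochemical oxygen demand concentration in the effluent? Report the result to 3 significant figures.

99.0 mg/L

At the limit, (Qr·Cr + Qe·Cₑ)/(Qr + Qe) = 17:
Cₑ = (48200·17 − 41000·2.600) / 7200 = 99.00 mg/L.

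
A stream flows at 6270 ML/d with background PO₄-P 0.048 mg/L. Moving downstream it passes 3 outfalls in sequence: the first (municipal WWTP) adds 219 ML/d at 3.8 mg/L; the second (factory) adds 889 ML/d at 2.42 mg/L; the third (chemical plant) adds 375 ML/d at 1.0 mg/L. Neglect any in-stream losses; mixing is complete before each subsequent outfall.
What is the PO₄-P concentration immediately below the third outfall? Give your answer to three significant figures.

Below outfall 1: Q → 6489 ML/d, C = (6270·0.04800 + 219.0·3.800)/6489 = 0.1746 mg/L.
Below outfall 2: Q → 7378 ML/d, C = (6489·0.1746 + 889.0·2.420)/7378 = 0.4452 mg/L.
Below outfall 3: Q → 7753 ML/d, C = (7378·0.4452 + 375.0·1.000)/7753 = 0.4720 mg/L.

0.472 mg/L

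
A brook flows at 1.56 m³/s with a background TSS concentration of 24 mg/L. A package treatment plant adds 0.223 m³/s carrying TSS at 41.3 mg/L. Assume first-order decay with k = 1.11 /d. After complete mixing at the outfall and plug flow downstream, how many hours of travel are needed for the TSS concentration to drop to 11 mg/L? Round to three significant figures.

Mixed concentration C = ΣQC/ΣQ = (1.560·24.00 + 0.2230·41.30) / 1.783 = 46.65/1.783 = 26.16 mg/L.
26.16·exp(−k·t) = 11 → t = ln(26.16/11)/k = 67440 s = 18.73 h.

18.7 h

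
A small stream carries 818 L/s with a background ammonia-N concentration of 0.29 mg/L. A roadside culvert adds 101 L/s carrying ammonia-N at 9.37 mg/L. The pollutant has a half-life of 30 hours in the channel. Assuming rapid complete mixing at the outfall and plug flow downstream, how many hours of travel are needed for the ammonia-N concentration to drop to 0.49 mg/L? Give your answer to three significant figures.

Conservation of mass: C = (818.0·0.2900 + 101.0·9.370) / 919.0 = 1184/919.0 = 1.288 mg/L.
Half-life 30 h → k = ln 2 / 30 = 0.02310 h⁻¹ = 0.5545 d⁻¹.
1.288·exp(−k·t) = 0.49 → t = ln(1.288/0.49)/k = 150600 s = 41.83 h.

41.8 h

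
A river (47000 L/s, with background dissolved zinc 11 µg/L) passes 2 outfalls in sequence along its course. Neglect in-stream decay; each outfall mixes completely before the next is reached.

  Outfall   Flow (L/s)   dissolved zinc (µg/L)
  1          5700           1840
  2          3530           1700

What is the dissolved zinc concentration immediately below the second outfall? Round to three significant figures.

Outfall 1: combined Q = 52700 L/s; C = (47000·11.00 + 5700·1840)/52700 = 208.8 µg/L.
Outfall 2: combined Q = 56230 L/s; C = (52700·208.8 + 3530·1700)/56230 = 302.4 µg/L.

302 µg/L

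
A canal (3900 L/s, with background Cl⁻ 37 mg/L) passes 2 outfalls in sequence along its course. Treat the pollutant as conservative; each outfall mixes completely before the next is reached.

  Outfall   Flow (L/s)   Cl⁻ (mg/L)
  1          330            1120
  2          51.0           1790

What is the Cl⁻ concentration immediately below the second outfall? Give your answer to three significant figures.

After outfall 1: Q = 3900 + 330.0 = 4230 L/s; C = (3900·37.00 + 330.0·1120)/4230 = 121.5 mg/L.
After outfall 2: Q = 4230 + 51.00 = 4281 L/s; C = (4230·121.5 + 51.00·1790)/4281 = 141.4 mg/L.

141 mg/L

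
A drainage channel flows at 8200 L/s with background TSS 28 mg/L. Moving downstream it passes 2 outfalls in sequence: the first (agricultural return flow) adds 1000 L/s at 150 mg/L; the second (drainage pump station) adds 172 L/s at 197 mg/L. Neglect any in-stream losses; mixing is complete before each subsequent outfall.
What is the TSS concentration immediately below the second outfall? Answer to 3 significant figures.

Below outfall 1: Q → 9200 L/s, C = (8200·28.00 + 1000·150.0)/9200 = 41.26 mg/L.
Below outfall 2: Q → 9372 L/s, C = (9200·41.26 + 172.0·197.0)/9372 = 44.12 mg/L.

44.1 mg/L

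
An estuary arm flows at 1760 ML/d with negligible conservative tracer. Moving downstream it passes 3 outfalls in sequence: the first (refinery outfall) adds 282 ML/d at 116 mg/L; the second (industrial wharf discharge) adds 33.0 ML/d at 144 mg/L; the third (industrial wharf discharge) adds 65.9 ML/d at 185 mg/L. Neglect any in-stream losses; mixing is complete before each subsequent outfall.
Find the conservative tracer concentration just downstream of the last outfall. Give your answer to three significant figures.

Outfall 1: combined Q = 2042 ML/d; C = (1760·0 + 282.0·116.0)/2042 = 16.02 mg/L.
Outfall 2: combined Q = 2075 ML/d; C = (2042·16.02 + 33.00·144.0)/2075 = 18.05 mg/L.
Outfall 3: combined Q = 2141 ML/d; C = (2075·18.05 + 65.90·185.0)/2141 = 23.19 mg/L.

23.2 mg/L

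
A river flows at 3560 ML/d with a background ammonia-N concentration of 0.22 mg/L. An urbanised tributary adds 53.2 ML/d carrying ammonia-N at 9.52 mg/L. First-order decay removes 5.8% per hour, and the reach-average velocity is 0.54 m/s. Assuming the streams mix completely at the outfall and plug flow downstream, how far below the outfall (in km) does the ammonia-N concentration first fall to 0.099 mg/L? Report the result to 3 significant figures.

After mixing, C = (3560·0.2200 + 53.20·9.520) / 3613 = 1290/3613 = 0.3569 mg/L.
5.8%/h lost → k = −ln(1 − 0.058) = 0.05975 h⁻¹.
Set 0.3569·exp(−k·t) = 0.099 → t = ln(0.3569/0.099)/k = 77270 s = 21.46 h.
Distance = v·t = 0.54·77270 = 41720 m = 41.72 km.

41.7 km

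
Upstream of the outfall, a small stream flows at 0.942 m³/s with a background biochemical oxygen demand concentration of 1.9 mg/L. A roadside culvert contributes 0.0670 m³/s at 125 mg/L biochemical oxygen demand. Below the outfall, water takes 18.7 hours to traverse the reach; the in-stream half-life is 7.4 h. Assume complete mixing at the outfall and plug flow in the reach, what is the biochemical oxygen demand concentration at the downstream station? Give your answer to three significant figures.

Mixed concentration C = ΣQC/ΣQ = (0.9420·1.900 + 0.06700·125.0) / 1.009 = 10.16/1.009 = 10.07 mg/L.
Half-life 7.4 h → k = ln 2 / 7.4 = 0.09367 h⁻¹ = 2.248 d⁻¹.
After decay, C = 10.07 × e^(−kt) = 10.07 × 0.1735 = 1.748 mg/L.

1.75 mg/L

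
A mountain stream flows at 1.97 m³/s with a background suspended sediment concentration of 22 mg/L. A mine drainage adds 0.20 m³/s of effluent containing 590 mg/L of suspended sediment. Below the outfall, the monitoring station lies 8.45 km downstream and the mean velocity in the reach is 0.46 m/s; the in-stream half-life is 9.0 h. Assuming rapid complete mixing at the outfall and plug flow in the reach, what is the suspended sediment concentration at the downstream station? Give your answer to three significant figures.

Flow-weighted average: C = (1.970·22.00 + 0.2000·590.0) / 2.170 = 161.3/2.170 = 74.35 mg/L.
Travel time t = 8.45·1000 / 0.46 = 18370 s = 5.103 h.
Half-life 9.0 h → k = ln 2 / 9.0 = 0.07702 h⁻¹ = 1.848 d⁻¹.
First-order decay: C = 74.35·exp(−k·t) = 74.35·0.6750 = 50.19 mg/L.

50.2 mg/L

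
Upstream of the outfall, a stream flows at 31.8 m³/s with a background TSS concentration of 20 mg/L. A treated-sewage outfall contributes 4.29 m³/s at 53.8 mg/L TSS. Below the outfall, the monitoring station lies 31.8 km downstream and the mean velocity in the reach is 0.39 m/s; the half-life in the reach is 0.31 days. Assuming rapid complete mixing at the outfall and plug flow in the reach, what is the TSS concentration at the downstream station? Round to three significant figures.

Mixed concentration C = ΣQC/ΣQ = (31.80·20.00 + 4.290·53.80) / 36.09 = 866.8/36.09 = 24.02 mg/L.
Travel time t = 31.8·1000 / 0.39 = 81540 s = 22.65 h.
Half-life 0.31 d → k = ln 2 / 0.31 = 2.236 d⁻¹.
Applying C = C₀e^(−kt): 24.02 × 0.1212 = 2.911 mg/L.

2.91 mg/L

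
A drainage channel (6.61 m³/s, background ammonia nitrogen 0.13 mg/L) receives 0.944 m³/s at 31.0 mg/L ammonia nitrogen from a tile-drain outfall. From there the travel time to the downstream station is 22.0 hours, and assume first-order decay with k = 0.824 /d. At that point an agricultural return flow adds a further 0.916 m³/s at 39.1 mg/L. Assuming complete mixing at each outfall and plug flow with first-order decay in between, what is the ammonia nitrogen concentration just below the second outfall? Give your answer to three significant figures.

Flow-weighted average: C = (6.610·0.1300 + 0.9440·31.00) / 7.554 = 30.12/7.554 = 3.988 mg/L; combined flow 7.554 m³/s.
After decay, C = 3.988 × e^(−kt) = 3.988 × 0.4699 = 1.874 mg/L.
Second outfall: C = (7.554·1.874 + 0.9160·39.10)/8.470 = 5.900 mg/L.

5.90 mg/L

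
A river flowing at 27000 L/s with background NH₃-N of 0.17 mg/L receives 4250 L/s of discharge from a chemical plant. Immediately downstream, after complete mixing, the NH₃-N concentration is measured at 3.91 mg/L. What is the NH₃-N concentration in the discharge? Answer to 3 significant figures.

Mass balance: 27000·0.1700 + 4250·Cₑ = 31250·3.910
→ Cₑ = (31250·3.910 − 27000·0.1700) / 4250 = 27.67 mg/L.

27.7 mg/L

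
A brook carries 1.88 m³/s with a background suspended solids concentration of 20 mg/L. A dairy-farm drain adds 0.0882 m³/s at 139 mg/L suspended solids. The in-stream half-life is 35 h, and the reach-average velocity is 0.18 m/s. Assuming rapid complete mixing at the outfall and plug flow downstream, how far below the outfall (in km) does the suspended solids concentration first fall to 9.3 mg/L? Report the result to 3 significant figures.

Mass balance: C = (1.880·20.00 + 0.08820·139.0) / 1.968 = 49.86/1.968 = 25.33 mg/L.
Half-life 35 h → k = ln 2 / 35 = 0.01980 h⁻¹ = 0.4753 d⁻¹.
Set 25.33·exp(−k·t) = 9.3 → t = ln(25.33/9.3)/k = 182200 s = 50.60 h.
Distance = v·t = 0.18·182200 = 32790 m = 32.79 km.

32.8 km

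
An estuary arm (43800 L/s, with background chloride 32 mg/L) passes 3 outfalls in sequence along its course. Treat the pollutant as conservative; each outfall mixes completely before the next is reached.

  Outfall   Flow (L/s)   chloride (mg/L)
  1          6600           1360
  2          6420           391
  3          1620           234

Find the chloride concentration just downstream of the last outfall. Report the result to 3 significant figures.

227 mg/L

Below outfall 1: Q → 50400 L/s, C = (43800·32.00 + 6600·1360)/50400 = 205.9 mg/L.
Below outfall 2: Q → 56820 L/s, C = (50400·205.9 + 6420·391.0)/56820 = 226.8 mg/L.
Below outfall 3: Q → 58440 L/s, C = (56820·226.8 + 1620·234.0)/58440 = 227.0 mg/L.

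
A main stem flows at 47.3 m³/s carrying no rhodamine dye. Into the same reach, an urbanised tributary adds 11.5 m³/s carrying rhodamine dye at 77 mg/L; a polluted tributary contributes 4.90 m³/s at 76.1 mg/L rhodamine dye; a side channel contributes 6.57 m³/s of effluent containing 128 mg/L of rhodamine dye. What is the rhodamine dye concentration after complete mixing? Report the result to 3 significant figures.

29.9 mg/L

After mixing, C = (47.30·0 + 11.50·77.00 + 4.900·76.10 + 6.570·128.0) / 70.27 = 2099/70.27 = 29.88 mg/L.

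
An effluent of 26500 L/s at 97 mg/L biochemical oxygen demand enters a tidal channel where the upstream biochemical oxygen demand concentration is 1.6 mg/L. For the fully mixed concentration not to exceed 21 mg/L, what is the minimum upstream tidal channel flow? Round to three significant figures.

Set C_mix = 21: (Q·1.600 + 26500·97.00) / (Q + 26500) = 21
→ Q = 26500·(97.00 − 21)/(21 − 1.600) = 103800 L/s.

104000 L/s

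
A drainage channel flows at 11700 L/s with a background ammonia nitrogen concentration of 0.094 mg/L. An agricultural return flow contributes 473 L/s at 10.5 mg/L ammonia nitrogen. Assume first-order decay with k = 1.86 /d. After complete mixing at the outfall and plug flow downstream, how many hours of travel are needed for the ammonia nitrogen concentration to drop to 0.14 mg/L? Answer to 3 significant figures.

16.4 h

Flow-weighted average: C = (11700·0.09400 + 473.0·10.50) / 12170 = 6066/12170 = 0.4983 mg/L.
0.4983·exp(−k·t) = 0.14 → t = ln(0.4983/0.14)/k = 58980 s = 16.38 h.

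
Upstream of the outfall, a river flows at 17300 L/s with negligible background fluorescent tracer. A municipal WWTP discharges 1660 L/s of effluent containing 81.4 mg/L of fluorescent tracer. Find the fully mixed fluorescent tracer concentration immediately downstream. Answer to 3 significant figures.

7.13 mg/L

After mixing, C = (17300·0 + 1660·81.40) / 18960 = 135100/18960 = 7.127 mg/L.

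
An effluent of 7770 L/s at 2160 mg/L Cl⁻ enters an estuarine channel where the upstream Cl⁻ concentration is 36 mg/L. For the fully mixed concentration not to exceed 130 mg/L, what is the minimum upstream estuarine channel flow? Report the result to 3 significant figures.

168000 L/s

Set C_mix = 130: (Q·36.00 + 7770·2160) / (Q + 7770) = 130
→ Q = 7770·(2160 − 130)/(130 − 36.00) = 167800 L/s.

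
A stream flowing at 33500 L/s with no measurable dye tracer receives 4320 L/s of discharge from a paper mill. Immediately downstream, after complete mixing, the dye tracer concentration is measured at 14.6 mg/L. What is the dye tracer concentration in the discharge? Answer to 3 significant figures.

Mass balance: 33500·0 + 4320·Cₑ = 37820·14.60
→ Cₑ = (37820·14.60 − 33500·0) / 4320 = 127.8 mg/L.

128 mg/L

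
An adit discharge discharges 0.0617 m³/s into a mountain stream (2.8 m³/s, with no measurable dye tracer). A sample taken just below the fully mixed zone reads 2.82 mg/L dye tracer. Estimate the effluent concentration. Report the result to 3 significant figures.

Mass balance: 2.800·0 + 0.06170·Cₑ = 2.862·2.820
→ Cₑ = (2.862·2.820 − 2.800·0) / 0.06170 = 130.8 mg/L.

131 mg/L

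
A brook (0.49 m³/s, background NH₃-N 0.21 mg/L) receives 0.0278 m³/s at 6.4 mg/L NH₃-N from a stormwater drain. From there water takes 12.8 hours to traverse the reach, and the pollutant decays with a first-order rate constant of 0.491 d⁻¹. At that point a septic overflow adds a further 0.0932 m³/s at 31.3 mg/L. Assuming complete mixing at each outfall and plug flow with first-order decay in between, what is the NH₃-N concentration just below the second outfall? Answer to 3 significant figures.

5.13 mg/L

Mixed concentration C = ΣQC/ΣQ = (0.4900·0.2100 + 0.02780·6.400) / 0.5178 = 0.2808/0.5178 = 0.5423 mg/L; combined flow 0.5178 m³/s.
Decay over the reach: 0.5423·exp(−kt) = 0.5423·0.7696 = 0.4174 mg/L.
At the second outfall, C = (0.5178·0.4174 + 0.09320·31.30) / (0.5178 + 0.09320) = 5.128 mg/L.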